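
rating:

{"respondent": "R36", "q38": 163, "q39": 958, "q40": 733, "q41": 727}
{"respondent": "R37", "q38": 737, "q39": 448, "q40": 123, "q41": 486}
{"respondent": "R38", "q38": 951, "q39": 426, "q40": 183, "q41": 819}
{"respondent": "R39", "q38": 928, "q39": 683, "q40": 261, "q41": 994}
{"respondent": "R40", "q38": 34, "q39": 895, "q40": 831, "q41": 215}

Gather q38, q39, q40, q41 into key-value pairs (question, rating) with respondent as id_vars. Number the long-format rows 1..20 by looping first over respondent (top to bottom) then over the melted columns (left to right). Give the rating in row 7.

20 rows total (5 × 4). Row 7: index ⌊(7-1)/4⌋ = 1 into respondent → R37; (7-1) mod 4 = 2 into the melted columns → q40.
So row 7 is (R37, q40, 123); rating = 123.

123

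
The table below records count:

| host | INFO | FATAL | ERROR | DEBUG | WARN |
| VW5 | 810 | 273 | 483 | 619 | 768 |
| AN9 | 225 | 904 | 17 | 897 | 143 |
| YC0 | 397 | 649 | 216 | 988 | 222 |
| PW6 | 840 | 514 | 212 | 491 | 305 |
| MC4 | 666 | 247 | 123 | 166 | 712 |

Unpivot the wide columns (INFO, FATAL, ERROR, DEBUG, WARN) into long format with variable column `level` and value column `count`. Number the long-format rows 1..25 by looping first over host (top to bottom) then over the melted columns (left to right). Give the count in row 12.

649

25 rows total (5 × 5). Row 12: index ⌊(12-1)/5⌋ = 2 into host → YC0; (12-1) mod 5 = 1 into the melted columns → FATAL.
So row 12 is (YC0, FATAL, 649); count = 649.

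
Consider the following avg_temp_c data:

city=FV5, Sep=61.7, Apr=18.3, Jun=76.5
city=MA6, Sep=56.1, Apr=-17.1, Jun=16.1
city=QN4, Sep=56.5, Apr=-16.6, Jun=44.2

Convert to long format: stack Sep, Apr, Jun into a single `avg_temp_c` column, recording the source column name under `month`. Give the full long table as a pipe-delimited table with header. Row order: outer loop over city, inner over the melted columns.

| city | month | avg_temp_c |
| FV5 | Sep | 61.7 |
| FV5 | Apr | 18.3 |
| FV5 | Jun | 76.5 |
| MA6 | Sep | 56.1 |
| MA6 | Apr | -17.1 |
| MA6 | Jun | 16.1 |
| QN4 | Sep | 56.5 |
| QN4 | Apr | -16.6 |
| QN4 | Jun | 44.2 |

Each (city, column) pair becomes one row: 3 × 3 = 9 rows.
For example, (FV5, Sep) → avg_temp_c=61.7.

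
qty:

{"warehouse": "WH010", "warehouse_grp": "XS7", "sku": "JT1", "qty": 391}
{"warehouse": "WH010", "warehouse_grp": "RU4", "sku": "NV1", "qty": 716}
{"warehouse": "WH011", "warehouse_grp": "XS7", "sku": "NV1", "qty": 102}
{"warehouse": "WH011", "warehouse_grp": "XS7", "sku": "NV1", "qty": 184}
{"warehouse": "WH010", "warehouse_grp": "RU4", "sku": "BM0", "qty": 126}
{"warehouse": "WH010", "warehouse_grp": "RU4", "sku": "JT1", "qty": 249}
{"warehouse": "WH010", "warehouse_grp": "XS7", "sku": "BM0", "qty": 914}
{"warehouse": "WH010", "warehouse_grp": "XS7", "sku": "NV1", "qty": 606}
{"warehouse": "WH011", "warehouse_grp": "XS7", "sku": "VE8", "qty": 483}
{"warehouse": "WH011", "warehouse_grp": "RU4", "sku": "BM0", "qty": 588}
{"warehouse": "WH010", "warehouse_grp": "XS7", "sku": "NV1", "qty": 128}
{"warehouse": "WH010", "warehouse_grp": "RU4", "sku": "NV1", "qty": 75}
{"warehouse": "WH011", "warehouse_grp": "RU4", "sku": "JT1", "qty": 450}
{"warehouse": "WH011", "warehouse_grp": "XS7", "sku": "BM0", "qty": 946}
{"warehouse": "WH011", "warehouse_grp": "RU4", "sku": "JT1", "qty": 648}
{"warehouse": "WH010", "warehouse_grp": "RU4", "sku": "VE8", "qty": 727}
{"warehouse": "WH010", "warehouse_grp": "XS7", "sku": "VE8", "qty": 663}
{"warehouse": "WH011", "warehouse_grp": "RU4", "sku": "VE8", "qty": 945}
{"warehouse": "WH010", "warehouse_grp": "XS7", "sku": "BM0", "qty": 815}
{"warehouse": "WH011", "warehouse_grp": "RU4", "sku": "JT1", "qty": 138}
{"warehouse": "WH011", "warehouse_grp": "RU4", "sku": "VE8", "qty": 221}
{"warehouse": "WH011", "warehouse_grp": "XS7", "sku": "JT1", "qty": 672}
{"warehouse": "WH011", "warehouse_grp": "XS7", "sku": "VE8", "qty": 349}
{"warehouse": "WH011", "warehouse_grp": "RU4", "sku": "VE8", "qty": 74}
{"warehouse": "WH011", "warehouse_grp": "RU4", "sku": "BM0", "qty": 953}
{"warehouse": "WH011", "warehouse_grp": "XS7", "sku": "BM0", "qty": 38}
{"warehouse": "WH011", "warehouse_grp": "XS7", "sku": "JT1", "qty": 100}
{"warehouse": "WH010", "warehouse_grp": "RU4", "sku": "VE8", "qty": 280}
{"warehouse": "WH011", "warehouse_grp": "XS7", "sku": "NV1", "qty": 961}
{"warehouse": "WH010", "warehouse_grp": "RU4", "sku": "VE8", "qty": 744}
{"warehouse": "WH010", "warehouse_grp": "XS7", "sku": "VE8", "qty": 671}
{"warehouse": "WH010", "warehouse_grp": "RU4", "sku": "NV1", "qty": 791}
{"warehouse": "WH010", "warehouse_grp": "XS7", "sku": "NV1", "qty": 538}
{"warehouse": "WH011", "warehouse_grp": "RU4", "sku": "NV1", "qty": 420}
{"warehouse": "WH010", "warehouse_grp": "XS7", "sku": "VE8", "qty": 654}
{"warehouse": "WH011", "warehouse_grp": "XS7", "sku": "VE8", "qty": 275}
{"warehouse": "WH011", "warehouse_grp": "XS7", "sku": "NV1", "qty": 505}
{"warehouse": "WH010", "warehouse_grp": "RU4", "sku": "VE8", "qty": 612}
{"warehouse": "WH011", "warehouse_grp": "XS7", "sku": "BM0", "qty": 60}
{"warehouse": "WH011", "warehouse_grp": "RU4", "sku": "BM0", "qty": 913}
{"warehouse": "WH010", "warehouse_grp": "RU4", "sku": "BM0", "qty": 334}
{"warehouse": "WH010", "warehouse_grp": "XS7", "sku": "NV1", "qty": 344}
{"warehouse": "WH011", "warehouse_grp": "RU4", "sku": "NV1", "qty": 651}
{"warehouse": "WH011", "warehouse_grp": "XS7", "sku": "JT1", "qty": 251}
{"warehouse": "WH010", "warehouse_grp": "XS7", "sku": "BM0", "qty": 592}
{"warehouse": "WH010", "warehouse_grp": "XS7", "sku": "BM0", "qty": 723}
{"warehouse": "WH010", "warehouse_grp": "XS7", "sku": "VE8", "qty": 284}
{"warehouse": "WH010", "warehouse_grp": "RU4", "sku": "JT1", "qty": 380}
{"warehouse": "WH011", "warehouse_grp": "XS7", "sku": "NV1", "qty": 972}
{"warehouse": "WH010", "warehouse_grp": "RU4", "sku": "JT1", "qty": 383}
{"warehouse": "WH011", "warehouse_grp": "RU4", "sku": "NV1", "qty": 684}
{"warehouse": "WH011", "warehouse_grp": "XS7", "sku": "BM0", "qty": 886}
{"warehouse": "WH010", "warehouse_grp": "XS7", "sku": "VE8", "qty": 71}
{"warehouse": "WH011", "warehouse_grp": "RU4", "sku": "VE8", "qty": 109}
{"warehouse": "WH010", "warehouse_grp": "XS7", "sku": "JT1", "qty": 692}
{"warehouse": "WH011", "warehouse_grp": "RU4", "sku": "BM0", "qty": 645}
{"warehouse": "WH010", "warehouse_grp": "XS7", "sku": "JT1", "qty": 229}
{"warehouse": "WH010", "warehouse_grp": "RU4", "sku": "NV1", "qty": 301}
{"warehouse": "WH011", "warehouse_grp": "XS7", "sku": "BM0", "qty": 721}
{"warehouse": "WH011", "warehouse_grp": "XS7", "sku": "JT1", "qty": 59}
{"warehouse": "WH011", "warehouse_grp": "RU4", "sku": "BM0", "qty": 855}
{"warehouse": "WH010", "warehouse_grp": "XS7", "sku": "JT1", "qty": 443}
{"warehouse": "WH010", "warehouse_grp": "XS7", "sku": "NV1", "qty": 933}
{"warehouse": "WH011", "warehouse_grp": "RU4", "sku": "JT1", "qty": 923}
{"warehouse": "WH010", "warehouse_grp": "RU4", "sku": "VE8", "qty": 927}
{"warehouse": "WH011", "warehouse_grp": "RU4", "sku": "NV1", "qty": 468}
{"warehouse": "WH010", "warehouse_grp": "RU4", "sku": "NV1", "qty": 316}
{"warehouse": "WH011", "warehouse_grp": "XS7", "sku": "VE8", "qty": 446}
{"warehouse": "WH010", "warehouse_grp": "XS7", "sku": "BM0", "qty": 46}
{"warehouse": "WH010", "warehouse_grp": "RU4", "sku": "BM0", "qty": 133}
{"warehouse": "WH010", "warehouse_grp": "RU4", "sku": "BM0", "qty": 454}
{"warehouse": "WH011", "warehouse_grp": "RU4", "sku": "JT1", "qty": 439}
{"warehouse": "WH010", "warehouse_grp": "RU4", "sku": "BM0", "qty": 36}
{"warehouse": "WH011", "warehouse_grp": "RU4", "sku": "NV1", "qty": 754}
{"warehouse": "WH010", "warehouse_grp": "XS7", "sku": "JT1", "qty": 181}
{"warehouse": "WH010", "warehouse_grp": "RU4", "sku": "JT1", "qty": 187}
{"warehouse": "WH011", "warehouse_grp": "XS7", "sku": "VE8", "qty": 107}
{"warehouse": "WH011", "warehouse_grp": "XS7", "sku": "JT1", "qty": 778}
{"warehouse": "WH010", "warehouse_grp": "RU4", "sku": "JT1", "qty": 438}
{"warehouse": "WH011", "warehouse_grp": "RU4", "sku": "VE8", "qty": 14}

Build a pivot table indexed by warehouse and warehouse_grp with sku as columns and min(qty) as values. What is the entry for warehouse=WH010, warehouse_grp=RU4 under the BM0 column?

Rows with warehouse=WH010, warehouse_grp=RU4 and sku=BM0: qty values are 126, 334, 133, 454, 36.
min(126, 334, 133, 454, 36) = 36.

36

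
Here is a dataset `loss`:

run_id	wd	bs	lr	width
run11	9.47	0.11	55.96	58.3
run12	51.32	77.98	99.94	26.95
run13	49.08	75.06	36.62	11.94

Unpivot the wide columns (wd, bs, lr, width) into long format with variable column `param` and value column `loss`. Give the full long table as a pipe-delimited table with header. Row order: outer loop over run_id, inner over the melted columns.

Each (run_id, column) pair becomes one row: 3 × 4 = 12 rows.
For example, (run11, wd) → loss=9.47.

| run_id | param | loss |
| run11 | wd | 9.47 |
| run11 | bs | 0.11 |
| run11 | lr | 55.96 |
| run11 | width | 58.3 |
| run12 | wd | 51.32 |
| run12 | bs | 77.98 |
| run12 | lr | 99.94 |
| run12 | width | 26.95 |
| run13 | wd | 49.08 |
| run13 | bs | 75.06 |
| run13 | lr | 36.62 |
| run13 | width | 11.94 |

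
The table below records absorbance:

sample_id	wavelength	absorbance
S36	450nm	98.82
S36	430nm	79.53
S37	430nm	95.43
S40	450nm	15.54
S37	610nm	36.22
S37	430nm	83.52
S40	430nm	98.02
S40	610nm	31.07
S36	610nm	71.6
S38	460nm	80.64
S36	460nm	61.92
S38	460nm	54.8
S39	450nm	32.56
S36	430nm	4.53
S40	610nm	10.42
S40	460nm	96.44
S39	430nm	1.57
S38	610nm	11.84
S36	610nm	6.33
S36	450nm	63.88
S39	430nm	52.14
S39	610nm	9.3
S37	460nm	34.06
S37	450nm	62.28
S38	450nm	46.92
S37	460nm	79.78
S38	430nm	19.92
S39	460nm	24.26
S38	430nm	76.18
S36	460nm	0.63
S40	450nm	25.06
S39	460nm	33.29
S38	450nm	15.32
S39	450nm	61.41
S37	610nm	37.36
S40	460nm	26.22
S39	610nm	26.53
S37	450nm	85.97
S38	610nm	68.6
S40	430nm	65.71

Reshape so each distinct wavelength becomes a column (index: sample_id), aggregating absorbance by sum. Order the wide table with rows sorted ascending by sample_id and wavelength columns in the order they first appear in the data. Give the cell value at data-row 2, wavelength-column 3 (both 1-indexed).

73.58

With rows sorted ascending by sample_id, row 2 is sample_id=S37. wavelength columns in first-appearance order: 450nm, 430nm, 610nm, 460nm; column 3 is 610nm.
Long rows with sample_id=S37, wavelength=610nm: 36.22 + 37.36 = 73.58.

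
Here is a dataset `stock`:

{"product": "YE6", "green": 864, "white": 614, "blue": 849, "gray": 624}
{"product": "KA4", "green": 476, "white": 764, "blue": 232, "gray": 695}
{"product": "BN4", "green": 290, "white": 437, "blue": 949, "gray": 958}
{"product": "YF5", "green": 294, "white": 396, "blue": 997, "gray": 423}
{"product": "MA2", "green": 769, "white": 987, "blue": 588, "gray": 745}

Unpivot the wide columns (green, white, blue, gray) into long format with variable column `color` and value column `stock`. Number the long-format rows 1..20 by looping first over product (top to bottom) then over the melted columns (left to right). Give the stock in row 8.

695

20 rows total (5 × 4). Row 8: index ⌊(8-1)/4⌋ = 1 into product → KA4; (8-1) mod 4 = 3 into the melted columns → gray.
So row 8 is (KA4, gray, 695); stock = 695.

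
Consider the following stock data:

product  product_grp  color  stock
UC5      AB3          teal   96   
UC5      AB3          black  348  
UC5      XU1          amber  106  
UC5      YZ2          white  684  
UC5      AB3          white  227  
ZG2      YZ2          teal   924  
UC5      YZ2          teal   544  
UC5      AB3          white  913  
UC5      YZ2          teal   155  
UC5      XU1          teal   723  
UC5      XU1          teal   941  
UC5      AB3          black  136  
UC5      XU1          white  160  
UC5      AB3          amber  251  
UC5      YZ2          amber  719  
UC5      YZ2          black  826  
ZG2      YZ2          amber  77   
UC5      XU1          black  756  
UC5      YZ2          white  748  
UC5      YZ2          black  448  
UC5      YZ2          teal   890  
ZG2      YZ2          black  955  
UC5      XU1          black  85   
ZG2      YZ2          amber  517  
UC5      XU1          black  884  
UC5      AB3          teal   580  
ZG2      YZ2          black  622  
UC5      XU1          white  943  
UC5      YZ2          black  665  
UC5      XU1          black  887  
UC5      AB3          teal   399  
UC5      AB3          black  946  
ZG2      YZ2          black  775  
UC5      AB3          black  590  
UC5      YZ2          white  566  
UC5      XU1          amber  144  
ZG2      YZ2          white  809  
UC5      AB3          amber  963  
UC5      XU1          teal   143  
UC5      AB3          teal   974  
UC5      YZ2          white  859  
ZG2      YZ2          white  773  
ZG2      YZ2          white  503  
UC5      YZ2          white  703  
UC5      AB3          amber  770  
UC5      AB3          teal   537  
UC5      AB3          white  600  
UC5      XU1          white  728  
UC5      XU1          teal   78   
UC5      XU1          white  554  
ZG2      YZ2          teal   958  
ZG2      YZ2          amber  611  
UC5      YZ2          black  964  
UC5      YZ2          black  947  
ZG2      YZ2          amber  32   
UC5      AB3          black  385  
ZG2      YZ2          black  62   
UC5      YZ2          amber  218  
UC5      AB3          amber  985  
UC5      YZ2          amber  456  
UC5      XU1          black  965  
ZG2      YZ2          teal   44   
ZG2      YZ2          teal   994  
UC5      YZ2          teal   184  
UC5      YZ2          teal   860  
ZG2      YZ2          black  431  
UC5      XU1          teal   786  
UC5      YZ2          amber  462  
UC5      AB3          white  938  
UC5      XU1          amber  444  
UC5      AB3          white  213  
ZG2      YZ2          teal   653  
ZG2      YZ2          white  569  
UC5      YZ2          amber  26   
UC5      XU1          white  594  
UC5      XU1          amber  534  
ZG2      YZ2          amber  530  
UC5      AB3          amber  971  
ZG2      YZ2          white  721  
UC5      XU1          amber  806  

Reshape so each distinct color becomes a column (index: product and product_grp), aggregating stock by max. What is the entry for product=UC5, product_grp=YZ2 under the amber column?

Rows with product=UC5, product_grp=YZ2 and color=amber: stock values are 719, 218, 456, 462, 26.
max(719, 218, 456, 462, 26) = 719.

719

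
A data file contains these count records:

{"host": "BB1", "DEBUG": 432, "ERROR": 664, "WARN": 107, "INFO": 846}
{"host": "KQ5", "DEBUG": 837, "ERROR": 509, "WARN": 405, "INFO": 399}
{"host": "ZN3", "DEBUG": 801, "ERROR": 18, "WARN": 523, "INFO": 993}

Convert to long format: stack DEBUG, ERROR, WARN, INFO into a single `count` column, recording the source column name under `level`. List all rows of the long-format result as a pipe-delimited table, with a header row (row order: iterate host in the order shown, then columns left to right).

Each (host, column) pair becomes one row: 3 × 4 = 12 rows.
For example, (BB1, DEBUG) → count=432.

| host | level | count |
| BB1 | DEBUG | 432 |
| BB1 | ERROR | 664 |
| BB1 | WARN | 107 |
| BB1 | INFO | 846 |
| KQ5 | DEBUG | 837 |
| KQ5 | ERROR | 509 |
| KQ5 | WARN | 405 |
| KQ5 | INFO | 399 |
| ZN3 | DEBUG | 801 |
| ZN3 | ERROR | 18 |
| ZN3 | WARN | 523 |
| ZN3 | INFO | 993 |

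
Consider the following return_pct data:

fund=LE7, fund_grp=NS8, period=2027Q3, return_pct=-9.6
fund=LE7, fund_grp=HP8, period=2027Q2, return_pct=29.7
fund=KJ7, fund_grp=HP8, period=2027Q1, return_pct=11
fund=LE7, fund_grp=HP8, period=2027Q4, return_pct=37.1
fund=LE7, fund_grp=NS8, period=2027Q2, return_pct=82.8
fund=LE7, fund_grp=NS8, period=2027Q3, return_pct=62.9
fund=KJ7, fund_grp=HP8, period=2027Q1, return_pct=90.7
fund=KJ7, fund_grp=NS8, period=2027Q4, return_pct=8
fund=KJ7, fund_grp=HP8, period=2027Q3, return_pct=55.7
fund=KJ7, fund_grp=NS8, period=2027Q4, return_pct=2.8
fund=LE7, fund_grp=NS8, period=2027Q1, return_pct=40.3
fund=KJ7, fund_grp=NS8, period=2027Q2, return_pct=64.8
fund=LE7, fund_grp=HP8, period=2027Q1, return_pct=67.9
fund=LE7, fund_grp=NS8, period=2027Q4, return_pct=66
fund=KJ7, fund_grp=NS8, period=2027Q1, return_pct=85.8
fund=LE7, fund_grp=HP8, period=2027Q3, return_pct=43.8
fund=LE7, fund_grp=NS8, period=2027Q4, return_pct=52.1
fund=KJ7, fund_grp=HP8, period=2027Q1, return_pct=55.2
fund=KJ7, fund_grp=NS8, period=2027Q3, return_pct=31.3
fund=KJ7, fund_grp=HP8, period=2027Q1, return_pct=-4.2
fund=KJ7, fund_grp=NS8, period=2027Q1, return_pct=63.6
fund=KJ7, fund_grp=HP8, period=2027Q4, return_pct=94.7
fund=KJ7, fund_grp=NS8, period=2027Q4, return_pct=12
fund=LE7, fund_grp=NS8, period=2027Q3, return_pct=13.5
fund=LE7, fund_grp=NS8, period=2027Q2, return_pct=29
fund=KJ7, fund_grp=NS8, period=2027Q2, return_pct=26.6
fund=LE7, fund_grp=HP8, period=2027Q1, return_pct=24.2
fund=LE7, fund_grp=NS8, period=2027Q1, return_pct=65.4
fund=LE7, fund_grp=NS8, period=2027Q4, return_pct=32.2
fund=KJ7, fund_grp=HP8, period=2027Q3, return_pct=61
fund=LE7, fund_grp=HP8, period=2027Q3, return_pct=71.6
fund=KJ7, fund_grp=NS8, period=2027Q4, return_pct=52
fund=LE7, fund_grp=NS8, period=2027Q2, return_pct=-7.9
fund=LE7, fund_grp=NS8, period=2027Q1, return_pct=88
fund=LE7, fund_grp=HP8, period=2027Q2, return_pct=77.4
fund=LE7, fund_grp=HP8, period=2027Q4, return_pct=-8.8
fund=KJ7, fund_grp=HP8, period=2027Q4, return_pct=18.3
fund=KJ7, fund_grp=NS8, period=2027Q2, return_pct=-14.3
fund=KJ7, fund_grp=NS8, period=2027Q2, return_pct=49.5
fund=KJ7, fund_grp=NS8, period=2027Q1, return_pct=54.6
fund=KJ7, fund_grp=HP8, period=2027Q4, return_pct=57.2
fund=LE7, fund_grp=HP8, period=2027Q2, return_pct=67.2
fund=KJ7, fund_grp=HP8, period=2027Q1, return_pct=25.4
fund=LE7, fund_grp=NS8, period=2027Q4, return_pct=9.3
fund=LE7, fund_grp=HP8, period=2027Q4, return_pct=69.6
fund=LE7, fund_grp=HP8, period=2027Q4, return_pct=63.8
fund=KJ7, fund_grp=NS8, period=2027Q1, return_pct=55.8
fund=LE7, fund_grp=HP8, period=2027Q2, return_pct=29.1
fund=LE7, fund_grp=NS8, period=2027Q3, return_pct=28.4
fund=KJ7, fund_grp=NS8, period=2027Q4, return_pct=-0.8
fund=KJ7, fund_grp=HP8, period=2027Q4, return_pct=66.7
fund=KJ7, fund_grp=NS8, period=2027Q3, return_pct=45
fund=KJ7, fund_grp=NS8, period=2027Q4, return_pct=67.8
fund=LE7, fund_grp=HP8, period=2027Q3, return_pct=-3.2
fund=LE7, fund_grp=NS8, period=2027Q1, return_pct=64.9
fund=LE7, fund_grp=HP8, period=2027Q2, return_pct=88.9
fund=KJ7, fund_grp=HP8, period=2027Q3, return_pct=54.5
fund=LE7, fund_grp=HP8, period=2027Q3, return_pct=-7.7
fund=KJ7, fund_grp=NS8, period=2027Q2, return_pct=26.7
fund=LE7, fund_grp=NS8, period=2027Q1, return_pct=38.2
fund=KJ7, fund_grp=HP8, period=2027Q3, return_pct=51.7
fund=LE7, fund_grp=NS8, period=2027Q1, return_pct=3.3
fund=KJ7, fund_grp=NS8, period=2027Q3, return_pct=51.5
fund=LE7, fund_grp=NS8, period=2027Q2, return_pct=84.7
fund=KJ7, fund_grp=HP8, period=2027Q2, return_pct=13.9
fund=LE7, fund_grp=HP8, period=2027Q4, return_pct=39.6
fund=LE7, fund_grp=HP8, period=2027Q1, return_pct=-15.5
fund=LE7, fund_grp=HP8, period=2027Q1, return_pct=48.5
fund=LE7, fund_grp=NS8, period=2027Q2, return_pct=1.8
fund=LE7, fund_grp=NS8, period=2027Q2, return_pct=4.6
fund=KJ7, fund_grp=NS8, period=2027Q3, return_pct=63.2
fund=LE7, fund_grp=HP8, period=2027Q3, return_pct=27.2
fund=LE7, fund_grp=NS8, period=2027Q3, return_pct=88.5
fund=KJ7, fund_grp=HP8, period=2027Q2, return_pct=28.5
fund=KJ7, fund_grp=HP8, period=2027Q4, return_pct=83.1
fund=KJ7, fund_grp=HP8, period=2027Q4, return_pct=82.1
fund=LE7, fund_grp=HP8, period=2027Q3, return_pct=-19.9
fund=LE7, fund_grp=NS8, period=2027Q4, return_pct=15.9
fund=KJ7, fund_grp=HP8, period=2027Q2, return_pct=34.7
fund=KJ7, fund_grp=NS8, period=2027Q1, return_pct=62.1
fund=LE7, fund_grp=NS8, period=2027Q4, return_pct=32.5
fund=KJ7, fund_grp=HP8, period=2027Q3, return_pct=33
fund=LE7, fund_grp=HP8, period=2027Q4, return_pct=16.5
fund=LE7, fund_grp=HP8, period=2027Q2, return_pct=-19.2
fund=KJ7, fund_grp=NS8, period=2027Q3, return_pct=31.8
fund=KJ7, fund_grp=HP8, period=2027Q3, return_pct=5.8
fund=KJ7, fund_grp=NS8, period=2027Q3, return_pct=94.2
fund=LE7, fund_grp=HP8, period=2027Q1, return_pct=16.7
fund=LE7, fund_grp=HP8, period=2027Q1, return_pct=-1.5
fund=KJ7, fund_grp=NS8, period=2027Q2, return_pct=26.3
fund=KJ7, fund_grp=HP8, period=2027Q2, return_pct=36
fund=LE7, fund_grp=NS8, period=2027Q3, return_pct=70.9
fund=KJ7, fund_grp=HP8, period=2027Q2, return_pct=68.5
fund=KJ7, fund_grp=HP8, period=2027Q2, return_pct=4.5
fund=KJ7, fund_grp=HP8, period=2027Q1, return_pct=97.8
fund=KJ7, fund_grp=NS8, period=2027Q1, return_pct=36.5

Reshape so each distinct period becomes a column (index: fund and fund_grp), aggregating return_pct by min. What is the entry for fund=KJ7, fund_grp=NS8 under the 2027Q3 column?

Rows with fund=KJ7, fund_grp=NS8 and period=2027Q3: return_pct values are 31.3, 45, 51.5, 63.2, 31.8, 94.2.
min(31.3, 45, 51.5, 63.2, 31.8, 94.2) = 31.3.

31.3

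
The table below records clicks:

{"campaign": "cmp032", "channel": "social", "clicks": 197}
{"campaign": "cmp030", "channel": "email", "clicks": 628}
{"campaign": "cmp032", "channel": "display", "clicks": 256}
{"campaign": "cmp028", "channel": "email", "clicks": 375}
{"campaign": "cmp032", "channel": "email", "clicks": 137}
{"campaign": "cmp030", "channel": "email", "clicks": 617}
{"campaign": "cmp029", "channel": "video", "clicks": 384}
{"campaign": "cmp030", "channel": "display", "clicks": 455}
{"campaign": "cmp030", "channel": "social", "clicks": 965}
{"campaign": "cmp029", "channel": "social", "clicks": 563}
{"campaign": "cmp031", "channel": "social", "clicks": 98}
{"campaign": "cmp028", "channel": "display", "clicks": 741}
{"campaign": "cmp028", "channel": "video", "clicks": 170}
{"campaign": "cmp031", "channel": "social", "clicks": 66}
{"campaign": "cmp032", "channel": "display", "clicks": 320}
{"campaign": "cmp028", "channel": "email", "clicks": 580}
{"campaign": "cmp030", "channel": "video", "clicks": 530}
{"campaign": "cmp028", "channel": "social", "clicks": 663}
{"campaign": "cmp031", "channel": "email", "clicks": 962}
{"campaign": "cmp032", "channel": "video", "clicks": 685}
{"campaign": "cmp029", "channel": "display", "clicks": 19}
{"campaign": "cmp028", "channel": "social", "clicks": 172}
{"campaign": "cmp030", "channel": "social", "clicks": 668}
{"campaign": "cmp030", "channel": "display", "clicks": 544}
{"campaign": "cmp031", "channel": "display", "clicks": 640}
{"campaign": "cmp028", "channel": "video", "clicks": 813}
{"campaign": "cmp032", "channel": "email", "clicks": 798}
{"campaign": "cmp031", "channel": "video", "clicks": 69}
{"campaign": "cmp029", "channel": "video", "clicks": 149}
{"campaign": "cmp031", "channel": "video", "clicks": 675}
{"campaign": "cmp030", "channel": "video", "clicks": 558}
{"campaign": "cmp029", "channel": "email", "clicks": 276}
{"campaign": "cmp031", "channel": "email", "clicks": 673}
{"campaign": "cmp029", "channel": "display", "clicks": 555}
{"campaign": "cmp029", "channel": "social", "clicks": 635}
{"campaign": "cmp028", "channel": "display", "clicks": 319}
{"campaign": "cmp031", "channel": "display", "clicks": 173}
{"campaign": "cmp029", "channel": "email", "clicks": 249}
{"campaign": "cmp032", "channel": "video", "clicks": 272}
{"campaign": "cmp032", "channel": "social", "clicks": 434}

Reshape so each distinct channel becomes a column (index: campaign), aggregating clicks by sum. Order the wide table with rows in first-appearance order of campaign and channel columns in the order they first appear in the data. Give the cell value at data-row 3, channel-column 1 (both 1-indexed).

With rows in first-appearance order of campaign, row 3 is campaign=cmp028. channel columns in first-appearance order: social, email, display, video; column 1 is social.
Long rows with campaign=cmp028, channel=social: 663 + 172 = 835.

835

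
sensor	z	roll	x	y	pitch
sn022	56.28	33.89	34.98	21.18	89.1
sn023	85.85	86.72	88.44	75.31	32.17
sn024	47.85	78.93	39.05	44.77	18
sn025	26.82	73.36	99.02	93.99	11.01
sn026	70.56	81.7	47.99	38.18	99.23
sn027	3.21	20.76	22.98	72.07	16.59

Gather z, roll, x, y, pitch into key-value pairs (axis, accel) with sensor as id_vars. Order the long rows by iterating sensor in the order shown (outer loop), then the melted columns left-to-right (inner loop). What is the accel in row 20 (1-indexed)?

11.01

30 rows total (6 × 5). Row 20: index ⌊(20-1)/5⌋ = 3 into sensor → sn025; (20-1) mod 5 = 4 into the melted columns → pitch.
So row 20 is (sn025, pitch, 11.01); accel = 11.01.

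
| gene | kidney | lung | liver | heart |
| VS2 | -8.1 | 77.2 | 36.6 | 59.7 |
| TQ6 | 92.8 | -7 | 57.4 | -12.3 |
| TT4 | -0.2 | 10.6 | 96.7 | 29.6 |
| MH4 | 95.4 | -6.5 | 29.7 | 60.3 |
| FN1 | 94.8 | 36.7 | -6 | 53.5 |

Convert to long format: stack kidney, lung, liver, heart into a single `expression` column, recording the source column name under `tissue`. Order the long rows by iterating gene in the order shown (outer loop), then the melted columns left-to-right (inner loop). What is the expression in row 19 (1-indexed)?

20 rows total (5 × 4). Row 19: index ⌊(19-1)/4⌋ = 4 into gene → FN1; (19-1) mod 4 = 2 into the melted columns → liver.
So row 19 is (FN1, liver, -6); expression = -6.

-6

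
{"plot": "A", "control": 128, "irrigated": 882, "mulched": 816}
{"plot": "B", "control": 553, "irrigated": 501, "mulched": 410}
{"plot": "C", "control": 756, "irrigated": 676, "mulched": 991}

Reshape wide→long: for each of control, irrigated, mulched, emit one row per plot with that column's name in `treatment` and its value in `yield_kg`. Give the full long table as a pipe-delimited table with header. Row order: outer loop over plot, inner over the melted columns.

| plot | treatment | yield_kg |
| A | control | 128 |
| A | irrigated | 882 |
| A | mulched | 816 |
| B | control | 553 |
| B | irrigated | 501 |
| B | mulched | 410 |
| C | control | 756 |
| C | irrigated | 676 |
| C | mulched | 991 |

Each (plot, column) pair becomes one row: 3 × 3 = 9 rows.
For example, (A, control) → yield_kg=128.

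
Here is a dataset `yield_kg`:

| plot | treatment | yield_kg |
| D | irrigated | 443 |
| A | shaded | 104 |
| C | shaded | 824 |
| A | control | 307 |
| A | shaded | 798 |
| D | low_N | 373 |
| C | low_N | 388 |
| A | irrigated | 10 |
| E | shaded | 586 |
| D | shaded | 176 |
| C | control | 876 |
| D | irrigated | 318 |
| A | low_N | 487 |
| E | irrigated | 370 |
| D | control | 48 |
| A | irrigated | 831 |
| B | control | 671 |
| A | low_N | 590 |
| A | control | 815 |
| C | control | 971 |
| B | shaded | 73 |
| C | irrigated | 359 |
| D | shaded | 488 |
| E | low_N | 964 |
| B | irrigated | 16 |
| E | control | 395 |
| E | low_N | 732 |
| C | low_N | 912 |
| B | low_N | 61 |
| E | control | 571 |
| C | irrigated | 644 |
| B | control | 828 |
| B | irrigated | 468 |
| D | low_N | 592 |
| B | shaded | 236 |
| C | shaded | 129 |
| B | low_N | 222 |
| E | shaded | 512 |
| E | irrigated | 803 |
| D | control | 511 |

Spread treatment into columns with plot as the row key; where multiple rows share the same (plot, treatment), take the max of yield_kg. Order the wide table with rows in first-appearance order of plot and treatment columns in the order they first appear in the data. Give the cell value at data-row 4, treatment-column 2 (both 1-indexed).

With rows in first-appearance order of plot, row 4 is plot=E. treatment columns in first-appearance order: irrigated, shaded, control, low_N; column 2 is shaded.
Long rows with plot=E, treatment=shaded: max(586, 512) = 586.

586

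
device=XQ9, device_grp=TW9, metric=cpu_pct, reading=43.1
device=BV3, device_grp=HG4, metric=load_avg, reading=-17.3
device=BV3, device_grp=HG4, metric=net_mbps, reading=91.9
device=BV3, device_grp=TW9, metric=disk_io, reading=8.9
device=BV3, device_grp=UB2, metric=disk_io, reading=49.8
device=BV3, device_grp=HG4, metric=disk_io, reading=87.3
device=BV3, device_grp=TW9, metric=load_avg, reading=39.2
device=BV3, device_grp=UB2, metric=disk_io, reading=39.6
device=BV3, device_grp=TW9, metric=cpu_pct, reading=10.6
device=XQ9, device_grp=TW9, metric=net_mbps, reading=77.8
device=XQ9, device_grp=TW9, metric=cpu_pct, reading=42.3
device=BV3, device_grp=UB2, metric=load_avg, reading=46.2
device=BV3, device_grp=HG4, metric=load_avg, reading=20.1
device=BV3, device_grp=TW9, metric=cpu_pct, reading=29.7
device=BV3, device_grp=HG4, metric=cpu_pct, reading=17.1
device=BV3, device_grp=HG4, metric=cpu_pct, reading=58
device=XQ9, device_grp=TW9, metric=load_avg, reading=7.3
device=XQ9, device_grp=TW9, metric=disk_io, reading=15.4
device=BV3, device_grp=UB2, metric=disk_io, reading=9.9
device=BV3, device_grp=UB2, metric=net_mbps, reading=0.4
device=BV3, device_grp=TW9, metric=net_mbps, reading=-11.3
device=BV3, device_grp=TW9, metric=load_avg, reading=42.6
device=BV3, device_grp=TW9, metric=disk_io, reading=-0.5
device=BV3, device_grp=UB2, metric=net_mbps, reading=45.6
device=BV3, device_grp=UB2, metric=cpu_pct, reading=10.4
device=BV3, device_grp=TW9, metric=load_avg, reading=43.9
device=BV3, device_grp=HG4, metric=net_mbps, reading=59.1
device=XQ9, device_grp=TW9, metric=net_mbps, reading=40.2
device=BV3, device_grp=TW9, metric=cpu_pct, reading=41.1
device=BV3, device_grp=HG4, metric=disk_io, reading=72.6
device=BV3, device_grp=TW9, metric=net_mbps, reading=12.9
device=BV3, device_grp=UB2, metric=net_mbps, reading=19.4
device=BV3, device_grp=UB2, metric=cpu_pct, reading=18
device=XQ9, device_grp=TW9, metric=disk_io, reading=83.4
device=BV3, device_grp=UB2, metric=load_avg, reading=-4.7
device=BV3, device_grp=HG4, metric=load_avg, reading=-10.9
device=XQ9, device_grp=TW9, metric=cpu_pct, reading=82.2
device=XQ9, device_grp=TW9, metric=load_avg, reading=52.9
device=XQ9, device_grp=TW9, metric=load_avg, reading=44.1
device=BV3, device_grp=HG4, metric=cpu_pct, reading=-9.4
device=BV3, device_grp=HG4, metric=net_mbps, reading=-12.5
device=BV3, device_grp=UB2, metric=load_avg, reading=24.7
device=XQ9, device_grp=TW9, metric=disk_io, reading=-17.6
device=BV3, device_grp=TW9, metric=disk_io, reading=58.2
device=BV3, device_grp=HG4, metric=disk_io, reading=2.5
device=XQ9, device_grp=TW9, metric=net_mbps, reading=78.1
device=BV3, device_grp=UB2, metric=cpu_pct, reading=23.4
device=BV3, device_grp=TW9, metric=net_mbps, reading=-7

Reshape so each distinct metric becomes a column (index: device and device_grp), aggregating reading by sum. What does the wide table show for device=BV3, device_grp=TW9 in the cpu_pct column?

Rows with device=BV3, device_grp=TW9 and metric=cpu_pct: reading values are 10.6, 29.7, 41.1.
10.6 + 29.7 + 41.1 = 81.4.

81.4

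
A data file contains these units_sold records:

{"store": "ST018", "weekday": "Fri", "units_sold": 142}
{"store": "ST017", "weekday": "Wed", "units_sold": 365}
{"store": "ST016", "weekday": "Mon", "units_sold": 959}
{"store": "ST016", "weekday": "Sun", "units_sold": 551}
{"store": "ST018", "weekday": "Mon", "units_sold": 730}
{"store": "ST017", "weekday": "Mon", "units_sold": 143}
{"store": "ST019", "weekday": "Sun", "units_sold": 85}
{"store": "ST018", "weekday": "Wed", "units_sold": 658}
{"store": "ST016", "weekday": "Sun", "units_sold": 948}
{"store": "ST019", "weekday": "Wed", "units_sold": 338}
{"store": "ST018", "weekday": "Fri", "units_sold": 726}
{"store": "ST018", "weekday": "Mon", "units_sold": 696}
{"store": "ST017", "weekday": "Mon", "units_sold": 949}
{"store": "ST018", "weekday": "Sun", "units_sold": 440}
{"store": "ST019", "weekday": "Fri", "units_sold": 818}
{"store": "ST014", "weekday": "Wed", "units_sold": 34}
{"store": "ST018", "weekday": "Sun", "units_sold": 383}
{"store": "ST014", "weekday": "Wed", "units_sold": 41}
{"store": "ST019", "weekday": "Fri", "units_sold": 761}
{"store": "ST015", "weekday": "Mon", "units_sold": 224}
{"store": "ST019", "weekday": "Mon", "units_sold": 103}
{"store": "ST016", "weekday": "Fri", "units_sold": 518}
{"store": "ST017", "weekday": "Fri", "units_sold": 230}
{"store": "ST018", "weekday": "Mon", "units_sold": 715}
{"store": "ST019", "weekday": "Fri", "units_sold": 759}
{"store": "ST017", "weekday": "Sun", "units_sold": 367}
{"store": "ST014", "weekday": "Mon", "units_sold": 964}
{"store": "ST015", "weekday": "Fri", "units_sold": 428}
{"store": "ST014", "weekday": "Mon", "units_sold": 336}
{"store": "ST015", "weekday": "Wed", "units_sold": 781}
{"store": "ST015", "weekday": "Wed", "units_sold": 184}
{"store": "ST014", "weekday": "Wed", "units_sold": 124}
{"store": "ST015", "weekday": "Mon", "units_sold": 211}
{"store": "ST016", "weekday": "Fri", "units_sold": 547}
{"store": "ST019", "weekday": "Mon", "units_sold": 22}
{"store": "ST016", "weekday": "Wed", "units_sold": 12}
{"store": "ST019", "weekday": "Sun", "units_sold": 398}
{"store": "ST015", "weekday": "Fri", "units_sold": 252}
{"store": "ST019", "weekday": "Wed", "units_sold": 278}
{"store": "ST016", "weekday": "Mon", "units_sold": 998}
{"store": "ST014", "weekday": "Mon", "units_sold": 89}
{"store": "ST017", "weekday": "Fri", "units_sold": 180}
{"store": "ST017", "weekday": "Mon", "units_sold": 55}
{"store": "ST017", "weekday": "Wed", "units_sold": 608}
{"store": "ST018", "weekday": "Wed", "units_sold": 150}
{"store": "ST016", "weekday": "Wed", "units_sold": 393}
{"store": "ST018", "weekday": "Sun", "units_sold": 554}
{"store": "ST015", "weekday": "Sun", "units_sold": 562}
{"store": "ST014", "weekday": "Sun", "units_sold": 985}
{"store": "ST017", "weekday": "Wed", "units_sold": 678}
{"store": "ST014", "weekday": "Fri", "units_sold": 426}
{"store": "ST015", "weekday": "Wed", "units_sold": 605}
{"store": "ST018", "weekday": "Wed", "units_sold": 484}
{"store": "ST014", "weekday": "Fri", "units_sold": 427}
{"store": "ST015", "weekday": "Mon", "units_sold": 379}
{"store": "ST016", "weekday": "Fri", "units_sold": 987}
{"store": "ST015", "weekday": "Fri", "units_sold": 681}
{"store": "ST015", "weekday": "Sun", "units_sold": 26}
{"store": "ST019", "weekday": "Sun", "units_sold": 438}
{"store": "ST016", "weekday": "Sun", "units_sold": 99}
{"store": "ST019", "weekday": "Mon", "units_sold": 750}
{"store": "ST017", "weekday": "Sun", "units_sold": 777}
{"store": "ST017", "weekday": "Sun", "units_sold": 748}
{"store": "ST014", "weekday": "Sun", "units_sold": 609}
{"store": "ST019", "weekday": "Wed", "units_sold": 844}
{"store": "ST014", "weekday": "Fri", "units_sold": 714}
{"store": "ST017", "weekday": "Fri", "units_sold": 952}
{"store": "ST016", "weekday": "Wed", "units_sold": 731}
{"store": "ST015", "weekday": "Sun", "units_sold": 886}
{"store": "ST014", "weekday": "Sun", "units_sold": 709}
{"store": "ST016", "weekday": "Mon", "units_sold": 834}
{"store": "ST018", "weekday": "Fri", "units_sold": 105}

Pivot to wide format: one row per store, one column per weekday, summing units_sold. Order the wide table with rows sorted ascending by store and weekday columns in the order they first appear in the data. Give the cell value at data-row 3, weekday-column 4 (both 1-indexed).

With rows sorted ascending by store, row 3 is store=ST016. weekday columns in first-appearance order: Fri, Wed, Mon, Sun; column 4 is Sun.
Long rows with store=ST016, weekday=Sun: 551 + 948 + 99 = 1598.

1598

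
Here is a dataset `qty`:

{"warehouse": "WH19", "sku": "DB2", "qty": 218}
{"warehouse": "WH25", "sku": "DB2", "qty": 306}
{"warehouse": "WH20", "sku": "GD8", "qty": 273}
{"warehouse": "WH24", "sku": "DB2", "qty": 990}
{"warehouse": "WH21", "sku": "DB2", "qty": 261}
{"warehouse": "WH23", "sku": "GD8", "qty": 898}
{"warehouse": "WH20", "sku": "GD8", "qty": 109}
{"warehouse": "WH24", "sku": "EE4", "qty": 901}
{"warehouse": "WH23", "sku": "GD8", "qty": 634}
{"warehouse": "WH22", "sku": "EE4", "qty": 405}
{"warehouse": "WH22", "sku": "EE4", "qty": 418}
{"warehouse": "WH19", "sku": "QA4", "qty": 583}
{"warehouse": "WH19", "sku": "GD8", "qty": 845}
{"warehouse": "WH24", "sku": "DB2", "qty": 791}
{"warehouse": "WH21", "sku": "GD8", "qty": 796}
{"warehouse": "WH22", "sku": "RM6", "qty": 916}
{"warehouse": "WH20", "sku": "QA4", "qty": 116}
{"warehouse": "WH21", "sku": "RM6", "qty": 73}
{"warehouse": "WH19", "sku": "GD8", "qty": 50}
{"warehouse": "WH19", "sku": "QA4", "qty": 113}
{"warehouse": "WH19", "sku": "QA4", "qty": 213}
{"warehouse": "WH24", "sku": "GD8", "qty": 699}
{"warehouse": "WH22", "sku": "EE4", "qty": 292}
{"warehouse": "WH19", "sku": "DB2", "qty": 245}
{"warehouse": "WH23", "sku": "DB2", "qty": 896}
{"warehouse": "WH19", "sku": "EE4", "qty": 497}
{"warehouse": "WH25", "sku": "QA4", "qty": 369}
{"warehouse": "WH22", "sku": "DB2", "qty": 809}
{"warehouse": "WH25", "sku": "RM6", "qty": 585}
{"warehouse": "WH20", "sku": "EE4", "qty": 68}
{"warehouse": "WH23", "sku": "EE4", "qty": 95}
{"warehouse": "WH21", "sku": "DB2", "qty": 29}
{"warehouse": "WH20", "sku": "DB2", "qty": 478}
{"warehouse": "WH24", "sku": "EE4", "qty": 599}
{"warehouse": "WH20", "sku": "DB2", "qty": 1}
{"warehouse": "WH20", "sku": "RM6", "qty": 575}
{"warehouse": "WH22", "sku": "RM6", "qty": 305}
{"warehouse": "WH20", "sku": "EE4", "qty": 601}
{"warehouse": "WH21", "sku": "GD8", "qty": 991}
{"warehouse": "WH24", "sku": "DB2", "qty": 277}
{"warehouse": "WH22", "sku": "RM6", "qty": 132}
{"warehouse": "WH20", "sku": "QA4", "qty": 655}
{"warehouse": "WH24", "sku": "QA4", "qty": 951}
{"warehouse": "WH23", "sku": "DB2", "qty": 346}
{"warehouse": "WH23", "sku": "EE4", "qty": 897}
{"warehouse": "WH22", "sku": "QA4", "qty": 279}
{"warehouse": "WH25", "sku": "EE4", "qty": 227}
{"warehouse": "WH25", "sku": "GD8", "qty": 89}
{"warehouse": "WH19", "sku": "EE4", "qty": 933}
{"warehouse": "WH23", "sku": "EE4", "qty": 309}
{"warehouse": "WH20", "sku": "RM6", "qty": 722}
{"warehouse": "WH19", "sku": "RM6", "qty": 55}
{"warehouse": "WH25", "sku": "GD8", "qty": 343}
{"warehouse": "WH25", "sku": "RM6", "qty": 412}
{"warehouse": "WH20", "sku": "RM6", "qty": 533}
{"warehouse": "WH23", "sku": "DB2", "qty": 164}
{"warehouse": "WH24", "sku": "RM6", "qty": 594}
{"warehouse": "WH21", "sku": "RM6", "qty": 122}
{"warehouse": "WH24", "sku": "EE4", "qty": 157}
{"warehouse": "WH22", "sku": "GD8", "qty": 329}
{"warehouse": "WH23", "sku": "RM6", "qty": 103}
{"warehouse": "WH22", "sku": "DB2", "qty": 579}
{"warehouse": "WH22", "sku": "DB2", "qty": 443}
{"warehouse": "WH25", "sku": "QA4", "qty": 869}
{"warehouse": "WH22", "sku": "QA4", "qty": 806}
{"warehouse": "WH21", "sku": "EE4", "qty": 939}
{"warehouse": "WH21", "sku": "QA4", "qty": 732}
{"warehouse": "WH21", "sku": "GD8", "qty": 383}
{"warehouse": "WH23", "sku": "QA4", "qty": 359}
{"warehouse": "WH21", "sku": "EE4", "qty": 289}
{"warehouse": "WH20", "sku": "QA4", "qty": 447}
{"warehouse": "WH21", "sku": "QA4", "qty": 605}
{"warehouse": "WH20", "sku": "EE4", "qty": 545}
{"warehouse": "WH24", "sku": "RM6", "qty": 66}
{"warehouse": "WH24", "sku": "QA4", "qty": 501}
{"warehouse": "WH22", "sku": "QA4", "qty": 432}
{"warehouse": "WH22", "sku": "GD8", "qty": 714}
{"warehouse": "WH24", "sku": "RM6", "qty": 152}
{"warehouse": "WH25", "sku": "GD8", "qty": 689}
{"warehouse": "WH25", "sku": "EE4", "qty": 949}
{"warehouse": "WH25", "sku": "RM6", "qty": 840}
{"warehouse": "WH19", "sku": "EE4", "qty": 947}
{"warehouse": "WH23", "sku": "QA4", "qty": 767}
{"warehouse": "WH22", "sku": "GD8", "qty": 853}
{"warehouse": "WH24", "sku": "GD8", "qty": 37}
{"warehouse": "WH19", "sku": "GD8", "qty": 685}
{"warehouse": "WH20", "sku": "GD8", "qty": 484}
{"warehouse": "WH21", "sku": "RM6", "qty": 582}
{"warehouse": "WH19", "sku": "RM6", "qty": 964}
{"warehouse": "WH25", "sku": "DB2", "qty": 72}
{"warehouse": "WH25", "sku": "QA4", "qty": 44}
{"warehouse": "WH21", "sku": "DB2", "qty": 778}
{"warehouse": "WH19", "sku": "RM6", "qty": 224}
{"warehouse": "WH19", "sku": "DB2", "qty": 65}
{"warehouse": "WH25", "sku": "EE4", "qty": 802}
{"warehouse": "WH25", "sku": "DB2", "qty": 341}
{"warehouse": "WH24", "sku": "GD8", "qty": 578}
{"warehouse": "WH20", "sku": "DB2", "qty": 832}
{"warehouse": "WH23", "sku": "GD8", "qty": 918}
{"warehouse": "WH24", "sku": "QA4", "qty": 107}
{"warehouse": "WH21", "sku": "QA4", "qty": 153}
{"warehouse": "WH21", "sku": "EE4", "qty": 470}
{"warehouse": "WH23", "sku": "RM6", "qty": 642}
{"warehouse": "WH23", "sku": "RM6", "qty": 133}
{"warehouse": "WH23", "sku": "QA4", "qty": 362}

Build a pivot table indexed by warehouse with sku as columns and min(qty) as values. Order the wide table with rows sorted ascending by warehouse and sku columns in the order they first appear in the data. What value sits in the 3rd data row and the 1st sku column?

29

With rows sorted ascending by warehouse, row 3 is warehouse=WH21. sku columns in first-appearance order: DB2, GD8, EE4, QA4, RM6; column 1 is DB2.
Long rows with warehouse=WH21, sku=DB2: min(261, 29, 778) = 29.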